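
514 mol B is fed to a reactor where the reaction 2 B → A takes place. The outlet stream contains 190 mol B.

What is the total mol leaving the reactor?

352 mol

For B: n = n₀ − 2ξ → 190 = 514 − 2ξ, giving ξ = 162 mol.
Outlet amounts (n = n₀ + ν ξ):
  B: 514 − 2(162) = 190
  A: 0 + 1(162) = 162
Total out = 190 + 162 = 352 mol.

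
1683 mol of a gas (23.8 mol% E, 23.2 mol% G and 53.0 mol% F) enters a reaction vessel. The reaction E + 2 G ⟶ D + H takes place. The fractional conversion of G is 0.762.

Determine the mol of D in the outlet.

149 mol

G reacted = 0.762 × 390.5 = 297.5 mol; ν_G = −2, so ξ = 297.5/2 = 148.8 mol.
Outlet amounts (n = n₀ + ν ξ):
  E: 400.6 − 1(148.8) = 251.8
  G: 390.5 − 2(148.8) = 92.93
  D: 0 + 1(148.8) = 148.8
  H: 0 + 1(148.8) = 148.8
  F: 892 (inert)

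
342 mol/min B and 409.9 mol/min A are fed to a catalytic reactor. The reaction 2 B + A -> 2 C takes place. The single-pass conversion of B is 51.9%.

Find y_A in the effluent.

0.484

B reacted = 0.519 × 342 = 177.5 mol/min; ν_B = −2, so ξ = 177.5/2 = 88.75 mol/min.
Outlet amounts (n = n₀ + ν ξ):
  B: 342 − 2(88.75) = 164.5
  A: 409.9 − 1(88.75) = 321.2
  C: 0 + 2(88.75) = 177.5
Total out = 663.2 mol/min; y_A = 321.2 / 663.2 = 0.4843.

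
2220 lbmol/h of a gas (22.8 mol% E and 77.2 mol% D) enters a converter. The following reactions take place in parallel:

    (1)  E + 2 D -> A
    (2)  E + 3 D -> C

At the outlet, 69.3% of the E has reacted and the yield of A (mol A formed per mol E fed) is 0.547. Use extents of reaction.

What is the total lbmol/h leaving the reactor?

1440 lbmol/h

Yield of A: 1ξ₁ / 506.2 = 0.547 → ξ₁ = 276.9 lbmol/h.
Conversion of E: 1ξ₁ + 1ξ₂ = 0.693 × 506.2 = 350.8 → ξ₂ = 73.9 lbmol/h.
Outlet amounts (n = n₀ + Σ ν·ξ):
  E: 506.2 − 1(276.9) − 1(73.9) = 155.4
  D: 1714 − 2(276.9) − 3(73.9) = 938.4
  A: 0 + 1(276.9) = 276.9
  C: 0 + 1(73.9) = 73.9
Total out = 155.4 + 938.4 + 276.9 + 73.9 = 1445 lbmol/h.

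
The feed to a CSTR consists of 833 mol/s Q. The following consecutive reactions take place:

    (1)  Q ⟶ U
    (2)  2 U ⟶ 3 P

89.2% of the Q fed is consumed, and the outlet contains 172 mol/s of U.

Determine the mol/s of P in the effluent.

857 mol/s

Conversion of Q: Q consumed = 1ξ₁ = 0.892 × 833 → ξ₁ = 743 mol/s.
U balance: n_U = 0 + 1ξ₁ − 2ξ₂ = 172 → ξ₂ = (1·743 − 172)/2 = 285.5 mol/s.
Outlet amounts (n = n₀ + Σ ν·ξ):
  Q: 833 − 1(743) = 89.96
  U: 0 + 1(743) − 2(285.5) = 172
  P: 0 + 3(285.5) = 856.6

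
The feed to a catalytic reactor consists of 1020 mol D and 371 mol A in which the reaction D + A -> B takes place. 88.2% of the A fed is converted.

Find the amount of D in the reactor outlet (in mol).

A reacted = 0.882 × 371 = 327.2 mol; ν_A = −1, so ξ = 327.2/1 = 327.2 mol.
Outlet amounts (n = n₀ + ν ξ):
  D: 1020 − 1(327.2) = 692.8
  A: 371 − 1(327.2) = 43.78
  B: 0 + 1(327.2) = 327.2

693 mol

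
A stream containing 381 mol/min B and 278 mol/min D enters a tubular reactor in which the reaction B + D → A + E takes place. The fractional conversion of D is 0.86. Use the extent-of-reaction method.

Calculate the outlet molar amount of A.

D reacted = 0.86 × 278 = 239.1 mol/min; ν_D = −1, so ξ = 239.1/1 = 239.1 mol/min.
Outlet amounts (n = n₀ + ν ξ):
  B: 381 − 1(239.1) = 141.9
  D: 278 − 1(239.1) = 38.92
  A: 0 + 1(239.1) = 239.1
  E: 0 + 1(239.1) = 239.1

239 mol/min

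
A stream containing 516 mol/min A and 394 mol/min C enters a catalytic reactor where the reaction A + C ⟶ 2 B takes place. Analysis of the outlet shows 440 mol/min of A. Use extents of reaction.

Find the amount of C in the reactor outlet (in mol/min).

For A: n = n₀ − 1ξ → 440 = 516 − 1ξ, giving ξ = 76 mol/min.
Outlet amounts (n = n₀ + ν ξ):
  A: 516 − 1(76) = 440
  C: 394 − 1(76) = 318
  B: 0 + 2(76) = 152

318 mol/min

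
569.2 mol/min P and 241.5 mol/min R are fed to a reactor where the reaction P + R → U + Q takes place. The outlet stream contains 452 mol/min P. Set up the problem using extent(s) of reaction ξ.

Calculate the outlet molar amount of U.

For P: n = n₀ − 1ξ → 452 = 569.2 − 1ξ, giving ξ = 117.2 mol/min.
Outlet amounts (n = n₀ + ν ξ):
  P: 569.2 − 1(117.2) = 452
  R: 241.5 − 1(117.2) = 124.3
  U: 0 + 1(117.2) = 117.2
  Q: 0 + 1(117.2) = 117.2

117 mol/min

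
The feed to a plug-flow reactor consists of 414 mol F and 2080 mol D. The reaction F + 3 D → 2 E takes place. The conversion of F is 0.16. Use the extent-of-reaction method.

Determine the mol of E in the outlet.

F reacted = 0.16 × 414 = 66.24 mol; ν_F = −1, so ξ = 66.24/1 = 66.24 mol.
Outlet amounts (n = n₀ + ν ξ):
  F: 414 − 1(66.24) = 347.8
  D: 2080 − 3(66.24) = 1881
  E: 0 + 2(66.24) = 132.5

132 mol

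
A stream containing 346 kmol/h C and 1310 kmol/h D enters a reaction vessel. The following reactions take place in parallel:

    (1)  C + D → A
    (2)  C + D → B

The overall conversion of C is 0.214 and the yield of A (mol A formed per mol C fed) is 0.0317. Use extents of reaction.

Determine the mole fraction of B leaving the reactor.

Yield of A: 1ξ₁ / 346 = 0.0317 → ξ₁ = 10.97 kmol/h.
Conversion of C: 1ξ₁ + 1ξ₂ = 0.214 × 346 = 74.04 → ξ₂ = 63.08 kmol/h.
Outlet amounts (n = n₀ + Σ ν·ξ):
  C: 346 − 1(10.97) − 1(63.08) = 272
  D: 1310 − 1(10.97) − 1(63.08) = 1236
  A: 0 + 1(10.97) = 10.97
  B: 0 + 1(63.08) = 63.08
Total out = 1582 kmol/h; y_B = 63.08 / 1582 = 0.03987.

0.0399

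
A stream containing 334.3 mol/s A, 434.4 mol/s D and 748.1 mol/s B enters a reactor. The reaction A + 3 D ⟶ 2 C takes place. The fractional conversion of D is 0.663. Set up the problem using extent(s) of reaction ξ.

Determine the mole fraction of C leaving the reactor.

D reacted = 0.663 × 434.4 = 288 mol/s; ν_D = −3, so ξ = 288/3 = 96 mol/s.
Outlet amounts (n = n₀ + ν ξ):
  A: 334.3 − 1(96) = 238.3
  D: 434.4 − 3(96) = 146.4
  C: 0 + 2(96) = 192
  B: 748.1 (inert)
Total out = 1325 mol/s; y_C = 192 / 1325 = 0.1449.

0.145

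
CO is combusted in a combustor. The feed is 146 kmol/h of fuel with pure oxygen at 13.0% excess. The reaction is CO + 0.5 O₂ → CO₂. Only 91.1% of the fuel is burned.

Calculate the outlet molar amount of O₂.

Stoichiometric O₂ = 0.5 × 146 = 73 kmol/h; O₂ fed = 73 × 1.130 = 82.49 kmol/h.
Fuel reacted = 0.911 × 146 → ξ = 133 kmol/h.
Outlet (n = n₀ + ν ξ):
  CO: 146 − 1(133) = 12.99
  O₂: 82.49 − 0.5(133) = 15.99
  CO₂: 0 + 1(133) = 133

16 kmol/h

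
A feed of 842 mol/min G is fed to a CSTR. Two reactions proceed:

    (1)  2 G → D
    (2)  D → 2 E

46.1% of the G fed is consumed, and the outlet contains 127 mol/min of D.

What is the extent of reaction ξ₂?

ξ₂ = 67.1 mol/min

Conversion of G: G consumed = 2ξ₁ = 0.461 × 842 → ξ₁ = 194.1 mol/min.
D balance: n_D = 0 + 1ξ₁ − 1ξ₂ = 127 → ξ₂ = (1·194.1 − 127)/1 = 67.08 mol/min.
Outlet amounts (n = n₀ + Σ ν·ξ):
  G: 842 − 2(194.1) = 453.8
  D: 0 + 1(194.1) − 1(67.08) = 127
  E: 0 + 2(67.08) = 134.2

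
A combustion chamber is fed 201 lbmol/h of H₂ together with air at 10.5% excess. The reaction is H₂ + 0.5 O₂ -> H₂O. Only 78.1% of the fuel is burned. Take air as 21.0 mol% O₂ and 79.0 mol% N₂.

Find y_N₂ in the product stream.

Stoichiometric O₂ = 0.5 × 201 = 100.5 lbmol/h; O₂ fed = 100.5 × 1.105 = 111.1 lbmol/h.
N₂ fed = 111.1 × 79/21 = 417.8 lbmol/h.
Fuel reacted = 0.781 × 201 → ξ = 157 lbmol/h.
Outlet (n = n₀ + ν ξ):
  H₂: 201 − 1(157) = 44.02
  O₂: 111.1 − 0.5(157) = 32.56
  N₂: 417.8 (inert)
  H₂O: 0 + 1(157) = 157
Total out = 651.3 lbmol/h; y_N₂ = 417.8 / 651.3 = 0.6414.

0.641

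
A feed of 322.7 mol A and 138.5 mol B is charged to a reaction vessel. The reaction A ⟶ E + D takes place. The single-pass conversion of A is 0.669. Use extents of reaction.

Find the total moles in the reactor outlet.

A reacted = 0.669 × 322.7 = 215.9 mol; ν_A = −1, so ξ = 215.9/1 = 215.9 mol.
Outlet amounts (n = n₀ + ν ξ):
  A: 322.7 − 1(215.9) = 106.8
  E: 0 + 1(215.9) = 215.9
  D: 0 + 1(215.9) = 215.9
  B: 138.5 (inert)
Total out = 106.8 + 215.9 + 215.9 + 138.5 = 677.1 mol.

677 mol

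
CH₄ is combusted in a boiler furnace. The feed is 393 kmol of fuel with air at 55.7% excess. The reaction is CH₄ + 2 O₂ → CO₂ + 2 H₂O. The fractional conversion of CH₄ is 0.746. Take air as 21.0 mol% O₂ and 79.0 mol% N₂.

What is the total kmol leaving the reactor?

6220 kmol

Stoichiometric O₂ = 2 × 393 = 786 kmol; O₂ fed = 786 × 1.557 = 1224 kmol.
N₂ fed = 1224 × 79/21 = 4604 kmol.
Fuel reacted = 0.746 × 393 → ξ = 293.2 kmol.
Outlet (n = n₀ + ν ξ):
  CH₄: 393 − 1(293.2) = 99.82
  O₂: 1224 − 2(293.2) = 637.4
  N₂: 4604 (inert)
  CO₂: 0 + 1(293.2) = 293.2
  H₂O: 0 + 2(293.2) = 586.4
Total out = 99.82 + 637.4 + 4604 + 293.2 + 586.4 = 6221 kmol.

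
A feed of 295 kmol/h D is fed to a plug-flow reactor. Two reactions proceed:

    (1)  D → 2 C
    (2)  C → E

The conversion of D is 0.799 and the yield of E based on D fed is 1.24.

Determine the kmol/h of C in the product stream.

Conversion of D: D consumed = 1ξ₁ = 0.799 × 295 → ξ₁ = 235.7 kmol/h.
Yield of E: 1ξ₂ / 295 = 1.24 → ξ₂ = 365.8 kmol/h.
Outlet amounts (n = n₀ + Σ ν·ξ):
  D: 295 − 1(235.7) = 59.29
  C: 0 + 2(235.7) − 1(365.8) = 105.6
  E: 0 + 1(365.8) = 365.8

106 kmol/h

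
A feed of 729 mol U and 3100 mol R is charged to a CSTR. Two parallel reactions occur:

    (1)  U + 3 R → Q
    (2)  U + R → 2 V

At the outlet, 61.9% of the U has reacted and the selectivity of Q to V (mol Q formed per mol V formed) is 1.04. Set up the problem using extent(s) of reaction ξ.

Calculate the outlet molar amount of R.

2040 mol

Conversion of U: U consumed = 0.619 × 729 = 451.3 mol = 1ξ₁ + 1ξ₂.
Selectivity: 1ξ₁ / (2ξ₂) = 1.04 → ξ₁ = 2.08 ξ₂.
Substitute: (1·2.08 + 1) ξ₂ = 451.3 → ξ₂ = 146.5 mol, ξ₁ = 304.7 mol.
Outlet amounts (n = n₀ + Σ ν·ξ):
  U: 729 − 1(304.7) − 1(146.5) = 277.7
  R: 3100 − 3(304.7) − 1(146.5) = 2039
  Q: 0 + 1(304.7) = 304.7
  V: 0 + 2(146.5) = 293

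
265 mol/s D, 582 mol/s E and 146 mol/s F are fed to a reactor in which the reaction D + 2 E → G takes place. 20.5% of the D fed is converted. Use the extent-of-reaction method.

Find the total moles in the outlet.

884 mol/s

D reacted = 0.205 × 265 = 54.32 mol/s; ν_D = −1, so ξ = 54.32/1 = 54.32 mol/s.
Outlet amounts (n = n₀ + ν ξ):
  D: 265 − 1(54.32) = 210.7
  E: 582 − 2(54.32) = 473.4
  G: 0 + 1(54.32) = 54.32
  F: 146 (inert)
Total out = 210.7 + 473.4 + 54.32 + 146 = 884.4 mol/s.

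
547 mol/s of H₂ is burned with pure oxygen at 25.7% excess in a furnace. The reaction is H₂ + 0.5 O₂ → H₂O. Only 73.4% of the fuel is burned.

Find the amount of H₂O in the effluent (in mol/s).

401 mol/s

Stoichiometric O₂ = 0.5 × 547 = 273.5 mol/s; O₂ fed = 273.5 × 1.257 = 343.8 mol/s.
Fuel reacted = 0.734 × 547 → ξ = 401.5 mol/s.
Outlet (n = n₀ + ν ξ):
  H₂: 547 − 1(401.5) = 145.5
  O₂: 343.8 − 0.5(401.5) = 143
  H₂O: 0 + 1(401.5) = 401.5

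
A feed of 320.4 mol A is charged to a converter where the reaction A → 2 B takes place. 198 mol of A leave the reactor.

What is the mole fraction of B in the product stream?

0.553

For A: n = n₀ − 1ξ → 198 = 320.4 − 1ξ, giving ξ = 122.4 mol.
Outlet amounts (n = n₀ + ν ξ):
  A: 320.4 − 1(122.4) = 198
  B: 0 + 2(122.4) = 244.8
Total out = 442.8 mol; y_B = 244.8 / 442.8 = 0.5528.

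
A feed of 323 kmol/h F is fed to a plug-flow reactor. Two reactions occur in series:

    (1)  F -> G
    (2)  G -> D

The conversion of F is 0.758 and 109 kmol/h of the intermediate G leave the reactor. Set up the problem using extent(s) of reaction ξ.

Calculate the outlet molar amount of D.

136 kmol/h

Conversion of F: F consumed = 1ξ₁ = 0.758 × 323 → ξ₁ = 244.8 kmol/h.
G balance: n_G = 0 + 1ξ₁ − 1ξ₂ = 109 → ξ₂ = (1·244.8 − 109)/1 = 135.8 kmol/h.
Outlet amounts (n = n₀ + Σ ν·ξ):
  F: 323 − 1(244.8) = 78.17
  G: 0 + 1(244.8) − 1(135.8) = 109
  D: 0 + 1(135.8) = 135.8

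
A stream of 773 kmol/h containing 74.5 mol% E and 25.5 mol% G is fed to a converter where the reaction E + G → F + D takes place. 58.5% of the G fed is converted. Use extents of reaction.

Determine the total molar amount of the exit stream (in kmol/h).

773 kmol/h

G reacted = 0.585 × 197.1 = 115.3 kmol/h; ν_G = −1, so ξ = 115.3/1 = 115.3 kmol/h.
Outlet amounts (n = n₀ + ν ξ):
  E: 575.9 − 1(115.3) = 460.6
  G: 197.1 − 1(115.3) = 81.8
  F: 0 + 1(115.3) = 115.3
  D: 0 + 1(115.3) = 115.3
Total out = 460.6 + 81.8 + 115.3 + 115.3 = 773 kmol/h.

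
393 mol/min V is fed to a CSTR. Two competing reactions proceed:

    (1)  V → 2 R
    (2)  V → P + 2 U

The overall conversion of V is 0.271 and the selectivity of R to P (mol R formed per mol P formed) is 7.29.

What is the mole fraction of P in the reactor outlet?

Conversion of V: V consumed = 0.271 × 393 = 106.5 mol/min = 1ξ₁ + 1ξ₂.
Selectivity: 2ξ₁ / (1ξ₂) = 7.29 → ξ₁ = 3.645 ξ₂.
Substitute: (1·3.645 + 1) ξ₂ = 106.5 → ξ₂ = 22.93 mol/min, ξ₁ = 83.57 mol/min.
Outlet amounts (n = n₀ + Σ ν·ξ):
  V: 393 − 1(83.57) − 1(22.93) = 286.5
  R: 0 + 2(83.57) = 167.1
  P: 0 + 1(22.93) = 22.93
  U: 0 + 2(22.93) = 45.86
Total out = 522.4 mol/min; y_P = 22.93 / 522.4 = 0.04389.

0.0439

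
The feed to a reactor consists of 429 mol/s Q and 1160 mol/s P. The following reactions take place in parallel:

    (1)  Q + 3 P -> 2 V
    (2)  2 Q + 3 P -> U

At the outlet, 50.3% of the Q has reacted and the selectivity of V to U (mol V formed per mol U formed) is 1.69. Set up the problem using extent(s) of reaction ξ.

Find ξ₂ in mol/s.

Conversion of Q: Q consumed = 0.503 × 429 = 215.8 mol/s = 1ξ₁ + 2ξ₂.
Selectivity: 2ξ₁ / (1ξ₂) = 1.69 → ξ₁ = 0.845 ξ₂.
Substitute: (1·0.845 + 2) ξ₂ = 215.8 → ξ₂ = 75.85 mol/s, ξ₁ = 64.09 mol/s.
Outlet amounts (n = n₀ + Σ ν·ξ):
  Q: 429 − 1(64.09) − 2(75.85) = 213.2
  P: 1160 − 3(64.09) − 3(75.85) = 740.2
  V: 0 + 2(64.09) = 128.2
  U: 0 + 1(75.85) = 75.85

ξ₂ = 75.8 mol/s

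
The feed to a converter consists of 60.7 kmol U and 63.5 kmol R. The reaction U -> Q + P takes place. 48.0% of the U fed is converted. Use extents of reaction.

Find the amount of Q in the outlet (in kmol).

29.1 kmol

U reacted = 0.48 × 60.7 = 29.14 kmol; ν_U = −1, so ξ = 29.14/1 = 29.14 kmol.
Outlet amounts (n = n₀ + ν ξ):
  U: 60.7 − 1(29.14) = 31.56
  Q: 0 + 1(29.14) = 29.14
  P: 0 + 1(29.14) = 29.14
  R: 63.5 (inert)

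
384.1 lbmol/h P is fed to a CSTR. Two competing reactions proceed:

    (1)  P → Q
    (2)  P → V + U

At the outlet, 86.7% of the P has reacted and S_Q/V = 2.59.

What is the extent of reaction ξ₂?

Conversion of P: P consumed = 0.867 × 384.1 = 333 lbmol/h = 1ξ₁ + 1ξ₂.
Selectivity: 1ξ₁ / (1ξ₂) = 2.59 → ξ₁ = 2.59 ξ₂.
Substitute: (1·2.59 + 1) ξ₂ = 333 → ξ₂ = 92.76 lbmol/h, ξ₁ = 240.3 lbmol/h.
Outlet amounts (n = n₀ + Σ ν·ξ):
  P: 384.1 − 1(240.3) − 1(92.76) = 51.09
  Q: 0 + 1(240.3) = 240.3
  V: 0 + 1(92.76) = 92.76
  U: 0 + 1(92.76) = 92.76

ξ₂ = 92.8 lbmol/h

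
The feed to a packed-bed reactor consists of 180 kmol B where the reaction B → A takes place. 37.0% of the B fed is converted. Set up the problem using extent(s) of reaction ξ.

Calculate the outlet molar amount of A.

66.6 kmol

B reacted = 0.37 × 180 = 66.6 kmol; ν_B = −1, so ξ = 66.6/1 = 66.6 kmol.
Outlet amounts (n = n₀ + ν ξ):
  B: 180 − 1(66.6) = 113.4
  A: 0 + 1(66.6) = 66.6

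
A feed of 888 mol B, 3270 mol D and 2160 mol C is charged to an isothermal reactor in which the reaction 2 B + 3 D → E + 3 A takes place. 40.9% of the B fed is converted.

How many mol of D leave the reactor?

B reacted = 0.409 × 888 = 363.2 mol; ν_B = −2, so ξ = 363.2/2 = 181.6 mol.
Outlet amounts (n = n₀ + ν ξ):
  B: 888 − 2(181.6) = 524.8
  D: 3270 − 3(181.6) = 2725
  E: 0 + 1(181.6) = 181.6
  A: 0 + 3(181.6) = 544.8
  C: 2160 (inert)

2730 mol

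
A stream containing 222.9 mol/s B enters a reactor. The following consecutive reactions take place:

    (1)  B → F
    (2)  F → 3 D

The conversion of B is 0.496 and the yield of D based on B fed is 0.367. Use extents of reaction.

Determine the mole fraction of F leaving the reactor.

Conversion of B: B consumed = 1ξ₁ = 0.496 × 222.9 → ξ₁ = 110.6 mol/s.
Yield of D: 3ξ₂ / 222.9 = 0.367 → ξ₂ = 27.27 mol/s.
Outlet amounts (n = n₀ + Σ ν·ξ):
  B: 222.9 − 1(110.6) = 112.3
  F: 0 + 1(110.6) − 1(27.27) = 83.29
  D: 0 + 3(27.27) = 81.8
Total out = 277.4 mol/s; y_F = 83.29 / 277.4 = 0.3002.

0.3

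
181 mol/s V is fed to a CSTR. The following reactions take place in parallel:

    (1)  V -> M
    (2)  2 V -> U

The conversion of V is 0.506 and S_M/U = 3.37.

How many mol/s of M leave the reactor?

Conversion of V: V consumed = 0.506 × 181 = 91.59 mol/s = 1ξ₁ + 2ξ₂.
Selectivity: 1ξ₁ / (1ξ₂) = 3.37 → ξ₁ = 3.37 ξ₂.
Substitute: (1·3.37 + 2) ξ₂ = 91.59 → ξ₂ = 17.06 mol/s, ξ₁ = 57.48 mol/s.
Outlet amounts (n = n₀ + Σ ν·ξ):
  V: 181 − 1(57.48) − 2(17.06) = 89.41
  M: 0 + 1(57.48) = 57.48
  U: 0 + 1(17.06) = 17.06

57.5 mol/s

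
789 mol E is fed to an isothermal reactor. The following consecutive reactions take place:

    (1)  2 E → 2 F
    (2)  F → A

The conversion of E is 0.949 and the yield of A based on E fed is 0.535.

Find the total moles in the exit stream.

789 mol

Conversion of E: E consumed = 2ξ₁ = 0.949 × 789 → ξ₁ = 374.4 mol.
Yield of A: 1ξ₂ / 789 = 0.535 → ξ₂ = 422.1 mol.
Outlet amounts (n = n₀ + Σ ν·ξ):
  E: 789 − 2(374.4) = 40.24
  F: 0 + 2(374.4) − 1(422.1) = 326.6
  A: 0 + 1(422.1) = 422.1
Total out = 40.24 + 326.6 + 422.1 = 789 mol.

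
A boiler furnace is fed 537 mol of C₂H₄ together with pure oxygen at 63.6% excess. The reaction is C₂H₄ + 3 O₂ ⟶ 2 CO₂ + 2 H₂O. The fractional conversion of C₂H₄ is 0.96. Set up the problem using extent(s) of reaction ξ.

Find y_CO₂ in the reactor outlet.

0.325

Stoichiometric O₂ = 3 × 537 = 1611 mol; O₂ fed = 1611 × 1.636 = 2636 mol.
Fuel reacted = 0.96 × 537 → ξ = 515.5 mol.
Outlet (n = n₀ + ν ξ):
  C₂H₄: 537 − 1(515.5) = 21.48
  O₂: 2636 − 3(515.5) = 1089
  CO₂: 0 + 2(515.5) = 1031
  H₂O: 0 + 2(515.5) = 1031
Total out = 3173 mol; y_CO₂ = 1031 / 3173 = 0.325.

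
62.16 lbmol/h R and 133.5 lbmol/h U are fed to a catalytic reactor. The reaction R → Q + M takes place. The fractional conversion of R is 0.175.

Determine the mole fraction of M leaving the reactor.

R reacted = 0.175 × 62.16 = 10.88 lbmol/h; ν_R = −1, so ξ = 10.88/1 = 10.88 lbmol/h.
Outlet amounts (n = n₀ + ν ξ):
  R: 62.16 − 1(10.88) = 51.28
  Q: 0 + 1(10.88) = 10.88
  M: 0 + 1(10.88) = 10.88
  U: 133.5 (inert)
Total out = 206.5 lbmol/h; y_M = 10.88 / 206.5 = 0.05267.

0.0527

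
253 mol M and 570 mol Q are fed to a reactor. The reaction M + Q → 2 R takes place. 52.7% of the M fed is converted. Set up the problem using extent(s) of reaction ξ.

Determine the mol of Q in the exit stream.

M reacted = 0.527 × 253 = 133.3 mol; ν_M = −1, so ξ = 133.3/1 = 133.3 mol.
Outlet amounts (n = n₀ + ν ξ):
  M: 253 − 1(133.3) = 119.7
  Q: 570 − 1(133.3) = 436.7
  R: 0 + 2(133.3) = 266.7

437 mol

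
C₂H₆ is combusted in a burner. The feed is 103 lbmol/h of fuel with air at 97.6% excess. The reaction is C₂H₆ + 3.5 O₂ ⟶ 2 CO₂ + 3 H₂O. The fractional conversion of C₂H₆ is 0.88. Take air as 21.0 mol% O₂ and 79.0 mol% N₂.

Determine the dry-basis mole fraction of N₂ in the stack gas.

Stoichiometric O₂ = 3.5 × 103 = 360.5 lbmol/h; O₂ fed = 360.5 × 1.976 = 712.3 lbmol/h.
N₂ fed = 712.3 × 79/21 = 2680 lbmol/h.
Fuel reacted = 0.88 × 103 → ξ = 90.64 lbmol/h.
Outlet (n = n₀ + ν ξ):
  C₂H₆: 103 − 1(90.64) = 12.36
  O₂: 712.3 − 3.5(90.64) = 395.1
  N₂: 2680 (inert)
  CO₂: 0 + 2(90.64) = 181.3
  H₂O: 0 + 3(90.64) = 271.9
Dry total = 3269 lbmol/h; y_N₂ (dry) = 2680 / 3269 = 0.8199.

0.82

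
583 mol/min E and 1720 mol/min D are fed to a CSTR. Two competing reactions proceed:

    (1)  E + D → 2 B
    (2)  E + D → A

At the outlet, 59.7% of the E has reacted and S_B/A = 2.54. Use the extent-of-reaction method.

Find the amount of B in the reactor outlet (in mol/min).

Conversion of E: E consumed = 0.597 × 583 = 348.1 mol/min = 1ξ₁ + 1ξ₂.
Selectivity: 2ξ₁ / (1ξ₂) = 2.54 → ξ₁ = 1.27 ξ₂.
Substitute: (1·1.27 + 1) ξ₂ = 348.1 → ξ₂ = 153.3 mol/min, ξ₁ = 194.7 mol/min.
Outlet amounts (n = n₀ + Σ ν·ξ):
  E: 583 − 1(194.7) − 1(153.3) = 234.9
  D: 1720 − 1(194.7) − 1(153.3) = 1372
  B: 0 + 2(194.7) = 389.4
  A: 0 + 1(153.3) = 153.3

389 mol/min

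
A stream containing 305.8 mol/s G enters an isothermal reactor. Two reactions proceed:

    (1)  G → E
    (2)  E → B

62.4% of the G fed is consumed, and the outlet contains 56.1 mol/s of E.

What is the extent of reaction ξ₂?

ξ₂ = 135 mol/s

Conversion of G: G consumed = 1ξ₁ = 0.624 × 305.8 → ξ₁ = 190.8 mol/s.
E balance: n_E = 0 + 1ξ₁ − 1ξ₂ = 56.1 → ξ₂ = (1·190.8 − 56.1)/1 = 134.7 mol/s.
Outlet amounts (n = n₀ + Σ ν·ξ):
  G: 305.8 − 1(190.8) = 115
  E: 0 + 1(190.8) − 1(134.7) = 56.1
  B: 0 + 1(134.7) = 134.7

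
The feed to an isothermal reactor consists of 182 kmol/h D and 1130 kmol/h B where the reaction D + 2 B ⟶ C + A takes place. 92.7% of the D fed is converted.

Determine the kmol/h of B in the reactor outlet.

793 kmol/h

D reacted = 0.927 × 182 = 168.7 kmol/h; ν_D = −1, so ξ = 168.7/1 = 168.7 kmol/h.
Outlet amounts (n = n₀ + ν ξ):
  D: 182 − 1(168.7) = 13.29
  B: 1130 − 2(168.7) = 792.6
  C: 0 + 1(168.7) = 168.7
  A: 0 + 1(168.7) = 168.7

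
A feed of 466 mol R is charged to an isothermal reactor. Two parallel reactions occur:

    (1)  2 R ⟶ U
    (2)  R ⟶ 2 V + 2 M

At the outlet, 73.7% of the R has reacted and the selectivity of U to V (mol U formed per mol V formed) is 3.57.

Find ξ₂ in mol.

Conversion of R: R consumed = 0.737 × 466 = 343.4 mol = 2ξ₁ + 1ξ₂.
Selectivity: 1ξ₁ / (2ξ₂) = 3.57 → ξ₁ = 7.14 ξ₂.
Substitute: (2·7.14 + 1) ξ₂ = 343.4 → ξ₂ = 22.48 mol, ξ₁ = 160.5 mol.
Outlet amounts (n = n₀ + Σ ν·ξ):
  R: 466 − 2(160.5) − 1(22.48) = 122.6
  U: 0 + 1(160.5) = 160.5
  V: 0 + 2(22.48) = 44.95
  M: 0 + 2(22.48) = 44.95

ξ₂ = 22.5 mol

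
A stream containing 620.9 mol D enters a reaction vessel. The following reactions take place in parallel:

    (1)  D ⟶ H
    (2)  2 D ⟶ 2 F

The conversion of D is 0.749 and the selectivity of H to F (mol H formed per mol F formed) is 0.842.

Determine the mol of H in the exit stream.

213 mol

Conversion of D: D consumed = 0.749 × 620.9 = 465.1 mol = 1ξ₁ + 2ξ₂.
Selectivity: 1ξ₁ / (2ξ₂) = 0.842 → ξ₁ = 1.684 ξ₂.
Substitute: (1·1.684 + 2) ξ₂ = 465.1 → ξ₂ = 126.2 mol, ξ₁ = 212.6 mol.
Outlet amounts (n = n₀ + Σ ν·ξ):
  D: 620.9 − 1(212.6) − 2(126.2) = 155.8
  H: 0 + 1(212.6) = 212.6
  F: 0 + 2(126.2) = 252.5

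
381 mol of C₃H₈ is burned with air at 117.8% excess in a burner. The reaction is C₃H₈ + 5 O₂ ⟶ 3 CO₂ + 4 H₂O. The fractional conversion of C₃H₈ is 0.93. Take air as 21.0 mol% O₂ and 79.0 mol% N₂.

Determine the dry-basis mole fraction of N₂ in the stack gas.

Stoichiometric O₂ = 5 × 381 = 1905 mol; O₂ fed = 1905 × 2.178 = 4149 mol.
N₂ fed = 4149 × 79/21 = 15610 mol.
Fuel reacted = 0.93 × 381 → ξ = 354.3 mol.
Outlet (n = n₀ + ν ξ):
  C₃H₈: 381 − 1(354.3) = 26.67
  O₂: 4149 − 5(354.3) = 2377
  N₂: 15610 (inert)
  CO₂: 0 + 3(354.3) = 1063
  H₂O: 0 + 4(354.3) = 1417
Dry total = 19080 mol; y_N₂ (dry) = 15610 / 19080 = 0.8182.

0.818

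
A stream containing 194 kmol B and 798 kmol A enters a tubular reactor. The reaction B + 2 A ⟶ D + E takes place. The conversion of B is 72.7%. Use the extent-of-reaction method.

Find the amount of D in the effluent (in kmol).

B reacted = 0.727 × 194 = 141 kmol; ν_B = −1, so ξ = 141/1 = 141 kmol.
Outlet amounts (n = n₀ + ν ξ):
  B: 194 − 1(141) = 52.96
  A: 798 − 2(141) = 515.9
  D: 0 + 1(141) = 141
  E: 0 + 1(141) = 141

141 kmol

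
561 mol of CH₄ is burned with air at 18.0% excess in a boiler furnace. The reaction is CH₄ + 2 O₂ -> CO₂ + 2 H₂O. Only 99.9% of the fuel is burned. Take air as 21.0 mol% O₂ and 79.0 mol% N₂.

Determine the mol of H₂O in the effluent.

1120 mol

Stoichiometric O₂ = 2 × 561 = 1122 mol; O₂ fed = 1122 × 1.180 = 1324 mol.
N₂ fed = 1324 × 79/21 = 4981 mol.
Fuel reacted = 0.999 × 561 → ξ = 560.4 mol.
Outlet (n = n₀ + ν ξ):
  CH₄: 561 − 1(560.4) = 0.561
  O₂: 1324 − 2(560.4) = 203.1
  N₂: 4981 (inert)
  CO₂: 0 + 1(560.4) = 560.4
  H₂O: 0 + 2(560.4) = 1121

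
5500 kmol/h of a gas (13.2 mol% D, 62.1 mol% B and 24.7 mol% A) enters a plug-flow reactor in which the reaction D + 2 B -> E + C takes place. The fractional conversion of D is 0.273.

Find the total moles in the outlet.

D reacted = 0.273 × 726 = 198.2 kmol/h; ν_D = −1, so ξ = 198.2/1 = 198.2 kmol/h.
Outlet amounts (n = n₀ + ν ξ):
  D: 726 − 1(198.2) = 527.8
  B: 3416 − 2(198.2) = 3019
  E: 0 + 1(198.2) = 198.2
  C: 0 + 1(198.2) = 198.2
  A: 1358 (inert)
Total out = 527.8 + 3019 + 198.2 + 198.2 + 1358 = 5302 kmol/h.

5300 kmol/h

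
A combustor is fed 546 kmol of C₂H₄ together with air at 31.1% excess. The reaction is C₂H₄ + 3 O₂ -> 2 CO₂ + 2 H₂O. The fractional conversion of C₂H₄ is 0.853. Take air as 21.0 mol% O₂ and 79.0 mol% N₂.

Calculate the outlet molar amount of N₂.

8080 kmol

Stoichiometric O₂ = 3 × 546 = 1638 kmol; O₂ fed = 1638 × 1.311 = 2147 kmol.
N₂ fed = 2147 × 79/21 = 8078 kmol.
Fuel reacted = 0.853 × 546 → ξ = 465.7 kmol.
Outlet (n = n₀ + ν ξ):
  C₂H₄: 546 − 1(465.7) = 80.26
  O₂: 2147 − 3(465.7) = 750.2
  N₂: 8078 (inert)
  CO₂: 0 + 2(465.7) = 931.5
  H₂O: 0 + 2(465.7) = 931.5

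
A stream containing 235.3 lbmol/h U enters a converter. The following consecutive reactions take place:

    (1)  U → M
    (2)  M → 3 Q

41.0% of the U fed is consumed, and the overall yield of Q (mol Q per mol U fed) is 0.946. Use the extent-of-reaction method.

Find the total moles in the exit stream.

384 lbmol/h

Conversion of U: U consumed = 1ξ₁ = 0.41 × 235.3 → ξ₁ = 96.47 lbmol/h.
Yield of Q: 3ξ₂ / 235.3 = 0.946 → ξ₂ = 74.2 lbmol/h.
Outlet amounts (n = n₀ + Σ ν·ξ):
  U: 235.3 − 1(96.47) = 138.8
  M: 0 + 1(96.47) − 1(74.2) = 22.28
  Q: 0 + 3(74.2) = 222.6
Total out = 138.8 + 22.28 + 222.6 = 383.7 lbmol/h.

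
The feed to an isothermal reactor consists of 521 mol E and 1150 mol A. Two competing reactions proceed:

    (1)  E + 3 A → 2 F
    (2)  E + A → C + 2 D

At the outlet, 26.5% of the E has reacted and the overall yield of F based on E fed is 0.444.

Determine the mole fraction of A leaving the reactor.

0.534

Yield of F: 2ξ₁ / 521 = 0.444 → ξ₁ = 115.7 mol.
Conversion of E: 1ξ₁ + 1ξ₂ = 0.265 × 521 = 138.1 → ξ₂ = 22.4 mol.
Outlet amounts (n = n₀ + Σ ν·ξ):
  E: 521 − 1(115.7) − 1(22.4) = 382.9
  A: 1150 − 3(115.7) − 1(22.4) = 780.6
  F: 0 + 2(115.7) = 231.3
  C: 0 + 1(22.4) = 22.4
  D: 0 + 2(22.4) = 44.81
Total out = 1462 mol; y_A = 780.6 / 1462 = 0.5339.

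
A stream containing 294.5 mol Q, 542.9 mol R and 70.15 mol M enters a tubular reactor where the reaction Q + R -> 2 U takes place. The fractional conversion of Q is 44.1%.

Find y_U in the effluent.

Q reacted = 0.441 × 294.5 = 129.9 mol; ν_Q = −1, so ξ = 129.9/1 = 129.9 mol.
Outlet amounts (n = n₀ + ν ξ):
  Q: 294.5 − 1(129.9) = 164.6
  R: 542.9 − 1(129.9) = 413
  U: 0 + 2(129.9) = 259.7
  M: 70.15 (inert)
Total out = 907.5 mol; y_U = 259.7 / 907.5 = 0.2862.

0.286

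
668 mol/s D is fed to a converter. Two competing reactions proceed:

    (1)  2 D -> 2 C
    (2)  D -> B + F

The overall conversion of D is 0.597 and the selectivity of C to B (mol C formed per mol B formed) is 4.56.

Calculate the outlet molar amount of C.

327 mol/s

Conversion of D: D consumed = 0.597 × 668 = 398.8 mol/s = 2ξ₁ + 1ξ₂.
Selectivity: 2ξ₁ / (1ξ₂) = 4.56 → ξ₁ = 2.28 ξ₂.
Substitute: (2·2.28 + 1) ξ₂ = 398.8 → ξ₂ = 71.73 mol/s, ξ₁ = 163.5 mol/s.
Outlet amounts (n = n₀ + Σ ν·ξ):
  D: 668 − 2(163.5) − 1(71.73) = 269.2
  C: 0 + 2(163.5) = 327.1
  B: 0 + 1(71.73) = 71.73
  F: 0 + 1(71.73) = 71.73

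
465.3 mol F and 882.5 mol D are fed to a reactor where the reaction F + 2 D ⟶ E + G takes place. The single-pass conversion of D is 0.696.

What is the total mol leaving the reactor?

1040 mol

D reacted = 0.696 × 882.5 = 614.2 mol; ν_D = −2, so ξ = 614.2/2 = 307.1 mol.
Outlet amounts (n = n₀ + ν ξ):
  F: 465.3 − 1(307.1) = 158.2
  D: 882.5 − 2(307.1) = 268.3
  E: 0 + 1(307.1) = 307.1
  G: 0 + 1(307.1) = 307.1
Total out = 158.2 + 268.3 + 307.1 + 307.1 = 1041 mol.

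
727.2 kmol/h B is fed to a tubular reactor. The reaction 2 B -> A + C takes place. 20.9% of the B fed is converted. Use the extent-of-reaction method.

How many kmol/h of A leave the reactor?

76 kmol/h

B reacted = 0.209 × 727.2 = 152 kmol/h; ν_B = −2, so ξ = 152/2 = 75.99 kmol/h.
Outlet amounts (n = n₀ + ν ξ):
  B: 727.2 − 2(75.99) = 575.2
  A: 0 + 1(75.99) = 75.99
  C: 0 + 1(75.99) = 75.99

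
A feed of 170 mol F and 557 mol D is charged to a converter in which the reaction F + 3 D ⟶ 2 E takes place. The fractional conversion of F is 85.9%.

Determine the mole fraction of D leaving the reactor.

0.273

F reacted = 0.859 × 170 = 146 mol; ν_F = −1, so ξ = 146/1 = 146 mol.
Outlet amounts (n = n₀ + ν ξ):
  F: 170 − 1(146) = 23.97
  D: 557 − 3(146) = 118.9
  E: 0 + 2(146) = 292.1
Total out = 434.9 mol; y_D = 118.9 / 434.9 = 0.2734.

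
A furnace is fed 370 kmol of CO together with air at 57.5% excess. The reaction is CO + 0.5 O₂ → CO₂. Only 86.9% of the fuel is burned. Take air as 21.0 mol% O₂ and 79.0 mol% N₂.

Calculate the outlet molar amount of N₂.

1100 kmol

Stoichiometric O₂ = 0.5 × 370 = 185 kmol; O₂ fed = 185 × 1.575 = 291.4 kmol.
N₂ fed = 291.4 × 79/21 = 1096 kmol.
Fuel reacted = 0.869 × 370 → ξ = 321.5 kmol.
Outlet (n = n₀ + ν ξ):
  CO: 370 − 1(321.5) = 48.47
  O₂: 291.4 − 0.5(321.5) = 130.6
  N₂: 1096 (inert)
  CO₂: 0 + 1(321.5) = 321.5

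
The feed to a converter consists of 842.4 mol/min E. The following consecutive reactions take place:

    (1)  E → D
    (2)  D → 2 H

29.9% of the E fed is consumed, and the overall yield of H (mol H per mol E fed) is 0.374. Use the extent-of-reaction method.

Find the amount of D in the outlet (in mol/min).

94.3 mol/min

Conversion of E: E consumed = 1ξ₁ = 0.299 × 842.4 → ξ₁ = 251.9 mol/min.
Yield of H: 2ξ₂ / 842.4 = 0.374 → ξ₂ = 157.5 mol/min.
Outlet amounts (n = n₀ + Σ ν·ξ):
  E: 842.4 − 1(251.9) = 590.5
  D: 0 + 1(251.9) − 1(157.5) = 94.35
  H: 0 + 2(157.5) = 315.1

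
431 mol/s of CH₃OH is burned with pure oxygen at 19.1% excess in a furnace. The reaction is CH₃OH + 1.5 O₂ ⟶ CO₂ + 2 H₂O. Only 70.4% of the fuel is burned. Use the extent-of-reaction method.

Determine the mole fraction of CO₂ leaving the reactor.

0.224

Stoichiometric O₂ = 1.5 × 431 = 646.5 mol/s; O₂ fed = 646.5 × 1.191 = 770 mol/s.
Fuel reacted = 0.704 × 431 → ξ = 303.4 mol/s.
Outlet (n = n₀ + ν ξ):
  CH₃OH: 431 − 1(303.4) = 127.6
  O₂: 770 − 1.5(303.4) = 314.8
  CO₂: 0 + 1(303.4) = 303.4
  H₂O: 0 + 2(303.4) = 606.8
Total out = 1353 mol/s; y_CO₂ = 303.4 / 1353 = 0.2243.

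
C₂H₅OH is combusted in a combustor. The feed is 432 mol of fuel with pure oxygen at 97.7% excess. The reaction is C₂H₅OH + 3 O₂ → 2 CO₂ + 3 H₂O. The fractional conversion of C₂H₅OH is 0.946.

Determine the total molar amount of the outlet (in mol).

Stoichiometric O₂ = 3 × 432 = 1296 mol; O₂ fed = 1296 × 1.977 = 2562 mol.
Fuel reacted = 0.946 × 432 → ξ = 408.7 mol.
Outlet (n = n₀ + ν ξ):
  C₂H₅OH: 432 − 1(408.7) = 23.33
  O₂: 2562 − 3(408.7) = 1336
  CO₂: 0 + 2(408.7) = 817.3
  H₂O: 0 + 3(408.7) = 1226
Total out = 23.33 + 1336 + 817.3 + 1226 = 3403 mol.

3400 mol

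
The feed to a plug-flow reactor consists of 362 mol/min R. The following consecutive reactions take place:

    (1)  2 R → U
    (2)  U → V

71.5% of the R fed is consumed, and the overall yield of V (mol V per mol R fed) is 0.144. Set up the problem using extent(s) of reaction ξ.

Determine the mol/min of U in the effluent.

77.3 mol/min

Conversion of R: R consumed = 2ξ₁ = 0.715 × 362 → ξ₁ = 129.4 mol/min.
Yield of V: 1ξ₂ / 362 = 0.144 → ξ₂ = 52.13 mol/min.
Outlet amounts (n = n₀ + Σ ν·ξ):
  R: 362 − 2(129.4) = 103.2
  U: 0 + 1(129.4) − 1(52.13) = 77.29
  V: 0 + 1(52.13) = 52.13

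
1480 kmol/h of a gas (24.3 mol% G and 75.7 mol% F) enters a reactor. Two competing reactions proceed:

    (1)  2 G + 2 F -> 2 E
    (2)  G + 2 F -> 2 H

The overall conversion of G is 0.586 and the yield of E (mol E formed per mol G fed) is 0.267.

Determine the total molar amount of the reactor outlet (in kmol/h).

1270 kmol/h

Yield of E: 2ξ₁ / 359.6 = 0.267 → ξ₁ = 48.01 kmol/h.
Conversion of G: 2ξ₁ + 1ξ₂ = 0.586 × 359.6 = 210.7 → ξ₂ = 114.7 kmol/h.
Outlet amounts (n = n₀ + Σ ν·ξ):
  G: 359.6 − 2(48.01) − 1(114.7) = 148.9
  F: 1120 − 2(48.01) − 2(114.7) = 794.9
  E: 0 + 2(48.01) = 96.02
  H: 0 + 2(114.7) = 229.5
Total out = 148.9 + 794.9 + 96.02 + 229.5 = 1269 kmol/h.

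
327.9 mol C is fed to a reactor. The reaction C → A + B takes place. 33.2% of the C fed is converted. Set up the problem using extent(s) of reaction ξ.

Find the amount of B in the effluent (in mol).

C reacted = 0.332 × 327.9 = 108.9 mol; ν_C = −1, so ξ = 108.9/1 = 108.9 mol.
Outlet amounts (n = n₀ + ν ξ):
  C: 327.9 − 1(108.9) = 219
  A: 0 + 1(108.9) = 108.9
  B: 0 + 1(108.9) = 108.9

109 mol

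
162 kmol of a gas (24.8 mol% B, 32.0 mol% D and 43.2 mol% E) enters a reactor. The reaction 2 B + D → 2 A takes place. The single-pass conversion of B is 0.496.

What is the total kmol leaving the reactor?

152 kmol

B reacted = 0.496 × 40.18 = 19.93 kmol; ν_B = −2, so ξ = 19.93/2 = 9.964 kmol.
Outlet amounts (n = n₀ + ν ξ):
  B: 40.18 − 2(9.964) = 20.25
  D: 51.84 − 1(9.964) = 41.88
  A: 0 + 2(9.964) = 19.93
  E: 69.98 (inert)
Total out = 20.25 + 41.88 + 19.93 + 69.98 = 152 kmol.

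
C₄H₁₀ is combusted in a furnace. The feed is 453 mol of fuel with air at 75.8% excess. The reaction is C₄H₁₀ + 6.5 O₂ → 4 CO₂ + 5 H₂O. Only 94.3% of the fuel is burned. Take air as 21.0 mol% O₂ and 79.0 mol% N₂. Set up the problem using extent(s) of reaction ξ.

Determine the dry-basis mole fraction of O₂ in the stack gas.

0.102

Stoichiometric O₂ = 6.5 × 453 = 2944 mol; O₂ fed = 2944 × 1.758 = 5176 mol.
N₂ fed = 5176 × 79/21 = 19470 mol.
Fuel reacted = 0.943 × 453 → ξ = 427.2 mol.
Outlet (n = n₀ + ν ξ):
  C₄H₁₀: 453 − 1(427.2) = 25.82
  O₂: 5176 − 6.5(427.2) = 2400
  N₂: 19470 (inert)
  CO₂: 0 + 4(427.2) = 1709
  H₂O: 0 + 5(427.2) = 2136
Dry total = 23610 mol; y_O₂ (dry) = 2400 / 23610 = 0.1017.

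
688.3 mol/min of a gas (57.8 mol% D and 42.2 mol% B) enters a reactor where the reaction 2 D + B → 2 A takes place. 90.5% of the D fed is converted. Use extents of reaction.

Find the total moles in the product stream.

508 mol/min

D reacted = 0.905 × 397.8 = 360 mol/min; ν_D = −2, so ξ = 360/2 = 180 mol/min.
Outlet amounts (n = n₀ + ν ξ):
  D: 397.8 − 2(180) = 37.79
  B: 290.5 − 1(180) = 110.4
  A: 0 + 2(180) = 360
Total out = 37.79 + 110.4 + 360 = 508.3 mol/min.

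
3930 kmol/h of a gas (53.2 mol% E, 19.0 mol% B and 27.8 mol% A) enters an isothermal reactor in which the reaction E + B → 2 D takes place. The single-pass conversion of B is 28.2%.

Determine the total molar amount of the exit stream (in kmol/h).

B reacted = 0.282 × 746.7 = 210.6 kmol/h; ν_B = −1, so ξ = 210.6/1 = 210.6 kmol/h.
Outlet amounts (n = n₀ + ν ξ):
  E: 2091 − 1(210.6) = 1880
  B: 746.7 − 1(210.6) = 536.1
  D: 0 + 2(210.6) = 421.1
  A: 1093 (inert)
Total out = 1880 + 536.1 + 421.1 + 1093 = 3930 kmol/h.

3930 kmol/h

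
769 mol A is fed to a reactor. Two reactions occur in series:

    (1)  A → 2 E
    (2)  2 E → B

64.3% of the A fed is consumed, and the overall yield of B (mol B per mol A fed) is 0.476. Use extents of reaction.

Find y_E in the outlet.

Conversion of A: A consumed = 1ξ₁ = 0.643 × 769 → ξ₁ = 494.5 mol.
Yield of B: 1ξ₂ / 769 = 0.476 → ξ₂ = 366 mol.
Outlet amounts (n = n₀ + Σ ν·ξ):
  A: 769 − 1(494.5) = 274.5
  E: 0 + 2(494.5) − 2(366) = 256.8
  B: 0 + 1(366) = 366
Total out = 897.4 mol; y_E = 256.8 / 897.4 = 0.2862.

0.286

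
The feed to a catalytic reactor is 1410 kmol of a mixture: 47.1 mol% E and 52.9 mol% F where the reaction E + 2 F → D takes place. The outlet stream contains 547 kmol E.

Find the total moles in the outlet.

1180 kmol

For E: n = n₀ − 1ξ → 547 = 664.1 − 1ξ, giving ξ = 117.1 kmol.
Outlet amounts (n = n₀ + ν ξ):
  E: 664.1 − 1(117.1) = 547
  F: 745.9 − 2(117.1) = 511.7
  D: 0 + 1(117.1) = 117.1
Total out = 547 + 511.7 + 117.1 = 1176 kmol.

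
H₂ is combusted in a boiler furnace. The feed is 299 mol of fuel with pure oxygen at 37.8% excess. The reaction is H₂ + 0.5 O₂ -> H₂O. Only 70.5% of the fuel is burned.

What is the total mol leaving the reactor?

400 mol

Stoichiometric O₂ = 0.5 × 299 = 149.5 mol; O₂ fed = 149.5 × 1.378 = 206 mol.
Fuel reacted = 0.705 × 299 → ξ = 210.8 mol.
Outlet (n = n₀ + ν ξ):
  H₂: 299 − 1(210.8) = 88.21
  O₂: 206 − 0.5(210.8) = 100.6
  H₂O: 0 + 1(210.8) = 210.8
Total out = 88.21 + 100.6 + 210.8 = 399.6 mol.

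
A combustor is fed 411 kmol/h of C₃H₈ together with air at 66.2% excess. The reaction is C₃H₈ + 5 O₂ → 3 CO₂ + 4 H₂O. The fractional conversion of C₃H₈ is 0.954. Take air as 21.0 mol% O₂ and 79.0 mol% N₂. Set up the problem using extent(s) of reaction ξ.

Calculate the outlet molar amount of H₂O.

1570 kmol/h

Stoichiometric O₂ = 5 × 411 = 2055 kmol/h; O₂ fed = 2055 × 1.662 = 3415 kmol/h.
N₂ fed = 3415 × 79/21 = 12850 kmol/h.
Fuel reacted = 0.954 × 411 → ξ = 392.1 kmol/h.
Outlet (n = n₀ + ν ξ):
  C₃H₈: 411 − 1(392.1) = 18.91
  O₂: 3415 − 5(392.1) = 1455
  N₂: 12850 (inert)
  CO₂: 0 + 3(392.1) = 1176
  H₂O: 0 + 4(392.1) = 1568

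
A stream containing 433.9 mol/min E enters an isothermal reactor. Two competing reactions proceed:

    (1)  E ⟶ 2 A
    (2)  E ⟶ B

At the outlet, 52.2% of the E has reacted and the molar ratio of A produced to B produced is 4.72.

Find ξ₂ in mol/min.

Conversion of E: E consumed = 0.522 × 433.9 = 226.5 mol/min = 1ξ₁ + 1ξ₂.
Selectivity: 2ξ₁ / (1ξ₂) = 4.72 → ξ₁ = 2.36 ξ₂.
Substitute: (1·2.36 + 1) ξ₂ = 226.5 → ξ₂ = 67.41 mol/min, ξ₁ = 159.1 mol/min.
Outlet amounts (n = n₀ + Σ ν·ξ):
  E: 433.9 − 1(159.1) − 1(67.41) = 207.4
  A: 0 + 2(159.1) = 318.2
  B: 0 + 1(67.41) = 67.41

ξ₂ = 67.4 mol/min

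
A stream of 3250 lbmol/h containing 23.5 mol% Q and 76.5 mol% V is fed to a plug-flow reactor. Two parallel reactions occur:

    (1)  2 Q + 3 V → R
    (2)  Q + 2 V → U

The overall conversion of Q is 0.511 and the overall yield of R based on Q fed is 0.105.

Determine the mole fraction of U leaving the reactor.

Yield of R: 1ξ₁ / 763.8 = 0.105 → ξ₁ = 80.19 lbmol/h.
Conversion of Q: 2ξ₁ + 1ξ₂ = 0.511 × 763.8 = 390.3 → ξ₂ = 229.9 lbmol/h.
Outlet amounts (n = n₀ + Σ ν·ξ):
  Q: 763.8 − 2(80.19) − 1(229.9) = 373.5
  V: 2486 − 3(80.19) − 2(229.9) = 1786
  R: 0 + 1(80.19) = 80.19
  U: 0 + 1(229.9) = 229.9
Total out = 2469 lbmol/h; y_U = 229.9 / 2469 = 0.09309.

0.0931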